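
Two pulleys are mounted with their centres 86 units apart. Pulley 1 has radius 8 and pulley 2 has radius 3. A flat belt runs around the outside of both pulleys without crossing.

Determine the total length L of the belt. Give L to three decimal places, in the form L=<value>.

L=206.848

open belt: β = asin((r2−r1)/C) = asin(-5/86) = -3.3330°
wrap1 = π − 2β = 186.6661°
wrap2 = π + 2β = 173.3339°
tangent length = C·cosβ = 85.8545
L = r1·wrap1 + r2·wrap2 + 2·C·cosβ = 8·3.2579 + 3·3.0252 + 2·85.8545 = 206.8483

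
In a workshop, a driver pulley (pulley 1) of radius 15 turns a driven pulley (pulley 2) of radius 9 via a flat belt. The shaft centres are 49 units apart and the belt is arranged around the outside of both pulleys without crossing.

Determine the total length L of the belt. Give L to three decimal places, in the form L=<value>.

L=174.134

open belt: β = asin((r2−r1)/C) = asin(-6/49) = -7.0335°
wrap1 = π − 2β = 194.0669°
wrap2 = π + 2β = 165.9331°
tangent length = C·cosβ = 48.6313
L = r1·wrap1 + r2·wrap2 + 2·C·cosβ = 15·3.3871 + 9·2.8961 + 2·48.6313 = 174.1338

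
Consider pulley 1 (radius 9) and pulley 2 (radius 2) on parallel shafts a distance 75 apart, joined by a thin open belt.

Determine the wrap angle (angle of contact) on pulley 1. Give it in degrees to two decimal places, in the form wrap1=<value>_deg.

open belt: β = asin((r2−r1)/C) = asin(-7/75) = -5.3554°
wrap1 = π − 2β = 190.7108°
wrap2 = π + 2β = 169.2892°

wrap1=190.71_deg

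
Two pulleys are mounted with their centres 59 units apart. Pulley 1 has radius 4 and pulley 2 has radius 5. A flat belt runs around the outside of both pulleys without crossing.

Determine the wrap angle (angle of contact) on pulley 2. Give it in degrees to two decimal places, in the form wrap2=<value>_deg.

wrap2=181.94_deg

open belt: β = asin((r2−r1)/C) = asin(1/59) = 0.9712°
wrap1 = π − 2β = 178.0577°
wrap2 = π + 2β = 181.9423°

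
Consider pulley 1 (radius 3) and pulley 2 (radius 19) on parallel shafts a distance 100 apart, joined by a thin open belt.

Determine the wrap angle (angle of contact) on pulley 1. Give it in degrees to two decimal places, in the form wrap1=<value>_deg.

open belt: β = asin((r2−r1)/C) = asin(16/100) = 9.2069°
wrap1 = π − 2β = 161.5862°
wrap2 = π + 2β = 198.4138°

wrap1=161.59_deg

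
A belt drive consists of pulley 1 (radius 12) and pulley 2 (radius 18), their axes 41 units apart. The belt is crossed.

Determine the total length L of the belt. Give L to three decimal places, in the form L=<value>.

L=199.390

crossed belt: β = asin((r1+r2)/C) = asin(30/41) = 47.0297°
wrap1 = wrap2 = π + 2β = 274.0594°
tangent length = C·cosβ = 27.9464
L = (r1+r2)·wrap + 2·C·cosβ = 30·4.7832 + 2·27.9464 = 199.3899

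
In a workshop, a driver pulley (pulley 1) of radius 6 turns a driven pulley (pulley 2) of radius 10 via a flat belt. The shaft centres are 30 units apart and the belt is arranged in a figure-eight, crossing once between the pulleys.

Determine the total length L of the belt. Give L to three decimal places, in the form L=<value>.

L=119.021

crossed belt: β = asin((r1+r2)/C) = asin(16/30) = 32.2310°
wrap1 = wrap2 = π + 2β = 244.4619°
tangent length = C·cosβ = 25.3772
L = (r1+r2)·wrap + 2·C·cosβ = 16·4.2667 + 2·25.3772 = 119.0210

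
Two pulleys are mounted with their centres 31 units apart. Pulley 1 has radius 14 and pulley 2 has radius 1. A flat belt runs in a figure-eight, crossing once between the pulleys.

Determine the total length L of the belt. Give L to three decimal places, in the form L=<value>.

crossed belt: β = asin((r1+r2)/C) = asin(15/31) = 28.9385°
wrap1 = wrap2 = π + 2β = 237.8771°
tangent length = C·cosβ = 27.1293
L = (r1+r2)·wrap + 2·C·cosβ = 15·4.1517 + 2·27.1293 = 116.5347

L=116.535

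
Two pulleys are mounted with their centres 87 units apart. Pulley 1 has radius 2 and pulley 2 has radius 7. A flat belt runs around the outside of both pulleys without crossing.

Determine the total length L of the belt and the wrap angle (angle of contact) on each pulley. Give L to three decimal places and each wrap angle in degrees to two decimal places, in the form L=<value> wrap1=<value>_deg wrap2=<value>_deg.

L=202.562 wrap1=173.41_deg wrap2=186.59_deg

open belt: β = asin((r2−r1)/C) = asin(5/87) = 3.2947°
wrap1 = π − 2β = 173.4106°
wrap2 = π + 2β = 186.5894°
tangent length = C·cosβ = 86.8562
L = r1·wrap1 + r2·wrap2 + 2·C·cosβ = 2·3.0266 + 7·3.2566 + 2·86.8562 = 202.5618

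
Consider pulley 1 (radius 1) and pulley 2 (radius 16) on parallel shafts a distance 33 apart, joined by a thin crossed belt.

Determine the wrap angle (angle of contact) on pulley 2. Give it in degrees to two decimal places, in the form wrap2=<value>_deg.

crossed belt: β = asin((r1+r2)/C) = asin(17/33) = 31.0076°
wrap1 = wrap2 = π + 2β = 242.0152°

wrap2=242.02_deg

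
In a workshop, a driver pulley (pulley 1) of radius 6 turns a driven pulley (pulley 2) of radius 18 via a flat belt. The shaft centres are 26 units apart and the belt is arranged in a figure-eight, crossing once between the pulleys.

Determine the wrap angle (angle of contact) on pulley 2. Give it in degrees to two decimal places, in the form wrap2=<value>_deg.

crossed belt: β = asin((r1+r2)/C) = asin(24/26) = 67.3801°
wrap1 = wrap2 = π + 2β = 314.7603°

wrap2=314.76_deg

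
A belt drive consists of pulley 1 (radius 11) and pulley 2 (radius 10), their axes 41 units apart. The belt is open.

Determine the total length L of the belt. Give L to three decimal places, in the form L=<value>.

open belt: β = asin((r2−r1)/C) = asin(-1/41) = -1.3976°
wrap1 = π − 2β = 182.7952°
wrap2 = π + 2β = 177.2048°
tangent length = C·cosβ = 40.9878
L = r1·wrap1 + r2·wrap2 + 2·C·cosβ = 11·3.1904 + 10·3.0928 + 2·40.9878 = 147.9978

L=147.998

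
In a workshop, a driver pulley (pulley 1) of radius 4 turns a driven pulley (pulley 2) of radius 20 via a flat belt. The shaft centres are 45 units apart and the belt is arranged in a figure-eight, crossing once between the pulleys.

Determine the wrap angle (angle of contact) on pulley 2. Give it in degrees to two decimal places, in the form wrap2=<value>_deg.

crossed belt: β = asin((r1+r2)/C) = asin(24/45) = 32.2310°
wrap1 = wrap2 = π + 2β = 244.4619°

wrap2=244.46_deg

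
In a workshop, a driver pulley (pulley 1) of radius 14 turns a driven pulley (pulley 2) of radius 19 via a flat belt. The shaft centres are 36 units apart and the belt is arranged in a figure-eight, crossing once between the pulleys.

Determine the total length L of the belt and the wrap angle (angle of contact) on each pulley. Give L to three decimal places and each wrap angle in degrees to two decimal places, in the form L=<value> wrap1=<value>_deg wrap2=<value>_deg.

crossed belt: β = asin((r1+r2)/C) = asin(33/36) = 66.4435°
wrap1 = wrap2 = π + 2β = 312.8871°
tangent length = C·cosβ = 14.3875
L = (r1+r2)·wrap + 2·C·cosβ = 33·5.4609 + 2·14.3875 = 208.9850

L=208.985 wrap1=312.89_deg wrap2=312.89_deg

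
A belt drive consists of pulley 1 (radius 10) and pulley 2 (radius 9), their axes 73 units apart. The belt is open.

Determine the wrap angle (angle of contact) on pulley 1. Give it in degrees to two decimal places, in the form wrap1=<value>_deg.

open belt: β = asin((r2−r1)/C) = asin(-1/73) = -0.7849°
wrap1 = π − 2β = 181.5698°
wrap2 = π + 2β = 178.4302°

wrap1=181.57_deg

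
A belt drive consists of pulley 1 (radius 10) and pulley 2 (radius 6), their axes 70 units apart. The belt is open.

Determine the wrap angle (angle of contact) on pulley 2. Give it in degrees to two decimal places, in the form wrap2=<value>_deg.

wrap2=173.45_deg

open belt: β = asin((r2−r1)/C) = asin(-4/70) = -3.2758°
wrap1 = π − 2β = 186.5517°
wrap2 = π + 2β = 173.4483°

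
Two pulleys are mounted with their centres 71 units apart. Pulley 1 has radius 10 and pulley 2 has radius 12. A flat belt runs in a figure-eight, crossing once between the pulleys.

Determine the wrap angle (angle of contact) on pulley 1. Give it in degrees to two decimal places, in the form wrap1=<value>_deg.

wrap1=216.10_deg

crossed belt: β = asin((r1+r2)/C) = asin(22/71) = 18.0507°
wrap1 = wrap2 = π + 2β = 216.1015°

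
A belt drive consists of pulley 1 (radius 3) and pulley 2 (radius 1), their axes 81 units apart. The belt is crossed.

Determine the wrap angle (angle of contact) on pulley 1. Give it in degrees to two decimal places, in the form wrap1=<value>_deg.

crossed belt: β = asin((r1+r2)/C) = asin(4/81) = 2.8306°
wrap1 = wrap2 = π + 2β = 185.6611°

wrap1=185.66_deg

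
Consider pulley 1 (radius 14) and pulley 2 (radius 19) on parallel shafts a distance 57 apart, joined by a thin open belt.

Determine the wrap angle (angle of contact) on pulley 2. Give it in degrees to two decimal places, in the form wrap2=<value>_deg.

open belt: β = asin((r2−r1)/C) = asin(5/57) = 5.0324°
wrap1 = π − 2β = 169.9352°
wrap2 = π + 2β = 190.0648°

wrap2=190.06_deg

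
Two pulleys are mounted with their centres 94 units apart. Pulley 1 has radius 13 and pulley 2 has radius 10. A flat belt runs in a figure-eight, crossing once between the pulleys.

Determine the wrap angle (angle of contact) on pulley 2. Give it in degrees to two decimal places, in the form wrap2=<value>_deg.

wrap2=208.33_deg

crossed belt: β = asin((r1+r2)/C) = asin(23/94) = 14.1630°
wrap1 = wrap2 = π + 2β = 208.3259°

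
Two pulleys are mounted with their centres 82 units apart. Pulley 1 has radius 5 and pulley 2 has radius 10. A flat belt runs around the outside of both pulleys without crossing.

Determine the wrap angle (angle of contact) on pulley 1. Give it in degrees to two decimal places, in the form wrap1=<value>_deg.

wrap1=173.01_deg

open belt: β = asin((r2−r1)/C) = asin(5/82) = 3.4958°
wrap1 = π − 2β = 173.0084°
wrap2 = π + 2β = 186.9916°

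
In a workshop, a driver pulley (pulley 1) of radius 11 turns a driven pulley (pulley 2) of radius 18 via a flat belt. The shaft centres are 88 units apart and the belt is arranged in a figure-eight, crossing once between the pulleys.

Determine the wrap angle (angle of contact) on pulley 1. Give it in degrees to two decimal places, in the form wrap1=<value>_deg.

wrap1=218.48_deg

crossed belt: β = asin((r1+r2)/C) = asin(29/88) = 19.2412°
wrap1 = wrap2 = π + 2β = 218.4824°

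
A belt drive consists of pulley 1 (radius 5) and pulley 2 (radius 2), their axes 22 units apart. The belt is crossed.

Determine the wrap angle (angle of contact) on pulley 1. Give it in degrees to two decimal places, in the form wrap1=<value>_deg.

crossed belt: β = asin((r1+r2)/C) = asin(7/22) = 18.5530°
wrap1 = wrap2 = π + 2β = 217.1060°

wrap1=217.11_deg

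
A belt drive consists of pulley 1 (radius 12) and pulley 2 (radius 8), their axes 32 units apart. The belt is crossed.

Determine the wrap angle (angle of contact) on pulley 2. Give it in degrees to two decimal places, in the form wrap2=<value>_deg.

wrap2=257.36_deg

crossed belt: β = asin((r1+r2)/C) = asin(20/32) = 38.6822°
wrap1 = wrap2 = π + 2β = 257.3644°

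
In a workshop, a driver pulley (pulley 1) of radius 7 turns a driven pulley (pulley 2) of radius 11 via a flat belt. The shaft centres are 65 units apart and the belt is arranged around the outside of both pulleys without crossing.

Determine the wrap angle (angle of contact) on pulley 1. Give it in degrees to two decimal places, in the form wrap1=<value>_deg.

open belt: β = asin((r2−r1)/C) = asin(4/65) = 3.5281°
wrap1 = π − 2β = 172.9438°
wrap2 = π + 2β = 187.0562°

wrap1=172.94_deg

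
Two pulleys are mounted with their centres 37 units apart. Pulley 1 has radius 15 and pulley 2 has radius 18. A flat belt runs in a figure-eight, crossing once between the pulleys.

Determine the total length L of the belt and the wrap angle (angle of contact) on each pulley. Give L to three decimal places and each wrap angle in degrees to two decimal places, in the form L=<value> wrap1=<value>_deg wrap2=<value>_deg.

crossed belt: β = asin((r1+r2)/C) = asin(33/37) = 63.1120°
wrap1 = wrap2 = π + 2β = 306.2239°
tangent length = C·cosβ = 16.7332
L = (r1+r2)·wrap + 2·C·cosβ = 33·5.3446 + 2·16.7332 = 209.8387

L=209.839 wrap1=306.22_deg wrap2=306.22_deg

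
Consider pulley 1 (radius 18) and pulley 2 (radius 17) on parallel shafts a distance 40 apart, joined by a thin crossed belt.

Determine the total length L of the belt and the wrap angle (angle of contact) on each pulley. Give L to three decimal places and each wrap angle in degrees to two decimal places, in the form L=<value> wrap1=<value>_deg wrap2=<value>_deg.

crossed belt: β = asin((r1+r2)/C) = asin(35/40) = 61.0450°
wrap1 = wrap2 = π + 2β = 302.0900°
tangent length = C·cosβ = 19.3649
L = (r1+r2)·wrap + 2·C·cosβ = 35·5.2725 + 2·19.3649 = 223.2661

L=223.266 wrap1=302.09_deg wrap2=302.09_deg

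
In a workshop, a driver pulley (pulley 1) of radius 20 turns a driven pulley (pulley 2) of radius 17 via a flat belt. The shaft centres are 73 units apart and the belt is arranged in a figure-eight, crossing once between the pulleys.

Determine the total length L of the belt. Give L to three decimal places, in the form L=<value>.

L=281.429

crossed belt: β = asin((r1+r2)/C) = asin(37/73) = 30.4542°
wrap1 = wrap2 = π + 2β = 240.9084°
tangent length = C·cosβ = 62.9285
L = (r1+r2)·wrap + 2·C·cosβ = 37·4.2046 + 2·62.9285 = 281.4289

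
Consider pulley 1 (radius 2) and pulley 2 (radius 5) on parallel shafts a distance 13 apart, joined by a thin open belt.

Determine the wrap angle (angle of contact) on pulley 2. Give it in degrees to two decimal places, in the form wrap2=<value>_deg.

open belt: β = asin((r2−r1)/C) = asin(3/13) = 13.3424°
wrap1 = π − 2β = 153.3153°
wrap2 = π + 2β = 206.6847°

wrap2=206.68_deg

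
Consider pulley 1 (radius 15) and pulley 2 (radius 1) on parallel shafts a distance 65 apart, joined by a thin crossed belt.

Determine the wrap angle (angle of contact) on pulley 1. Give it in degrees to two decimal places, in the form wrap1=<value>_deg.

crossed belt: β = asin((r1+r2)/C) = asin(16/65) = 14.2500°
wrap1 = wrap2 = π + 2β = 208.5001°

wrap1=208.50_deg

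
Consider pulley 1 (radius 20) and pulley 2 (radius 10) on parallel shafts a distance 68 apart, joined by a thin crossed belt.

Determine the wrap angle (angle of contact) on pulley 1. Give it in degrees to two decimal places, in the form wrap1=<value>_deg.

crossed belt: β = asin((r1+r2)/C) = asin(30/68) = 26.1790°
wrap1 = wrap2 = π + 2β = 232.3579°

wrap1=232.36_deg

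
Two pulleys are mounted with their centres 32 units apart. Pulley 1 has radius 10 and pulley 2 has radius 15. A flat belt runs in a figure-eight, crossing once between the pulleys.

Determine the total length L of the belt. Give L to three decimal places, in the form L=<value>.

crossed belt: β = asin((r1+r2)/C) = asin(25/32) = 51.3752°
wrap1 = wrap2 = π + 2β = 282.7503°
tangent length = C·cosβ = 19.9750
L = (r1+r2)·wrap + 2·C·cosβ = 25·4.9349 + 2·19.9750 = 163.3231

L=163.323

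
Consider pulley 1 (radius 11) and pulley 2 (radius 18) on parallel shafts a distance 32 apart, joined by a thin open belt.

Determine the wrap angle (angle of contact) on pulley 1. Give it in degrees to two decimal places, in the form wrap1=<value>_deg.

open belt: β = asin((r2−r1)/C) = asin(7/32) = 12.6356°
wrap1 = π − 2β = 154.7287°
wrap2 = π + 2β = 205.2713°

wrap1=154.73_deg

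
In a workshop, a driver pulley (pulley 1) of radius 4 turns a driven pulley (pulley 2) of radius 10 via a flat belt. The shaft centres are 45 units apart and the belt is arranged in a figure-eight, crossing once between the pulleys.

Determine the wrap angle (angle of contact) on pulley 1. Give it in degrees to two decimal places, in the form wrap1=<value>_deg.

crossed belt: β = asin((r1+r2)/C) = asin(14/45) = 18.1262°
wrap1 = wrap2 = π + 2β = 216.2524°

wrap1=216.25_deg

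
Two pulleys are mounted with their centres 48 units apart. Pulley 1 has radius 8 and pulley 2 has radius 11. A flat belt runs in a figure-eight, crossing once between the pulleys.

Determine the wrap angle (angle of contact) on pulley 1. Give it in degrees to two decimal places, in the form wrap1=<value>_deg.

crossed belt: β = asin((r1+r2)/C) = asin(19/48) = 23.3180°
wrap1 = wrap2 = π + 2β = 226.6359°

wrap1=226.64_deg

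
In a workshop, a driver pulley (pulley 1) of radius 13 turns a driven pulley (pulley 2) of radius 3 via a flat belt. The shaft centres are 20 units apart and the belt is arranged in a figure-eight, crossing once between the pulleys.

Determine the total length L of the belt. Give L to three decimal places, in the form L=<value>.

crossed belt: β = asin((r1+r2)/C) = asin(16/20) = 53.1301°
wrap1 = wrap2 = π + 2β = 286.2602°
tangent length = C·cosβ = 12.0000
L = (r1+r2)·wrap + 2·C·cosβ = 16·4.9962 + 2·12.0000 = 103.9389

L=103.939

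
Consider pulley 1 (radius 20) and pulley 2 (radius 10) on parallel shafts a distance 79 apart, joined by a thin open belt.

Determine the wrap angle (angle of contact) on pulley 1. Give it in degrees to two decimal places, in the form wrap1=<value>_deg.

open belt: β = asin((r2−r1)/C) = asin(-10/79) = -7.2721°
wrap1 = π − 2β = 194.5443°
wrap2 = π + 2β = 165.4557°

wrap1=194.54_deg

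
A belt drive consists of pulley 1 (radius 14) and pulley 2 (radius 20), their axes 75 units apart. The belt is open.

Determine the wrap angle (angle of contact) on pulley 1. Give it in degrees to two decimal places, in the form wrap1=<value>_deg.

open belt: β = asin((r2−r1)/C) = asin(6/75) = 4.5886°
wrap1 = π − 2β = 170.8229°
wrap2 = π + 2β = 189.1771°

wrap1=170.82_deg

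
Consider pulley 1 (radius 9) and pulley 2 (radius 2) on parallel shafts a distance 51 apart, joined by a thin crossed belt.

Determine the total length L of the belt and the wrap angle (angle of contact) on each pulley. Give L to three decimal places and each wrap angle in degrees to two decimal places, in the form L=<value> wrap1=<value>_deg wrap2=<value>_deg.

L=138.939 wrap1=204.91_deg wrap2=204.91_deg

crossed belt: β = asin((r1+r2)/C) = asin(11/51) = 12.4558°
wrap1 = wrap2 = π + 2β = 204.9116°
tangent length = C·cosβ = 49.7996
L = (r1+r2)·wrap + 2·C·cosβ = 11·3.5764 + 2·49.7996 = 138.9394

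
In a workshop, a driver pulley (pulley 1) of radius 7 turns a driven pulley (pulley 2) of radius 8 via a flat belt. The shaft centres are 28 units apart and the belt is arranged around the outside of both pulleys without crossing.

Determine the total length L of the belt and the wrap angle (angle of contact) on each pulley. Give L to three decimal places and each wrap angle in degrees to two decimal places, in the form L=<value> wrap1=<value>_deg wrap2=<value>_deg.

L=103.160 wrap1=175.91_deg wrap2=184.09_deg

open belt: β = asin((r2−r1)/C) = asin(1/28) = 2.0467°
wrap1 = π − 2β = 175.9066°
wrap2 = π + 2β = 184.0934°
tangent length = C·cosβ = 27.9821
L = r1·wrap1 + r2·wrap2 + 2·C·cosβ = 7·3.0701 + 8·3.2130 + 2·27.9821 = 103.1596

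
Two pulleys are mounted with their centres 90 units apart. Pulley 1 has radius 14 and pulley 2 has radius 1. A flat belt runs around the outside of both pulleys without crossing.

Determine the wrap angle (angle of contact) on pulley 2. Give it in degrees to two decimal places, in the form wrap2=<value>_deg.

open belt: β = asin((r2−r1)/C) = asin(-13/90) = -8.3051°
wrap1 = π − 2β = 196.6102°
wrap2 = π + 2β = 163.3898°

wrap2=163.39_deg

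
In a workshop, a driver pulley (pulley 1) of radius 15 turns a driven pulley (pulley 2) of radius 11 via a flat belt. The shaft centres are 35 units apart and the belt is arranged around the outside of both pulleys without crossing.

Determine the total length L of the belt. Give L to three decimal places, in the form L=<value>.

open belt: β = asin((r2−r1)/C) = asin(-4/35) = -6.5624°
wrap1 = π − 2β = 193.1249°
wrap2 = π + 2β = 166.8751°
tangent length = C·cosβ = 34.7707
L = r1·wrap1 + r2·wrap2 + 2·C·cosβ = 15·3.3707 + 11·2.9125 + 2·34.7707 = 152.1391

L=152.139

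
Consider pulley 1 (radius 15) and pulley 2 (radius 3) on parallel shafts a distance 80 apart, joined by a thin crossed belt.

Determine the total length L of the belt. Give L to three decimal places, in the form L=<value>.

crossed belt: β = asin((r1+r2)/C) = asin(18/80) = 13.0029°
wrap1 = wrap2 = π + 2β = 206.0058°
tangent length = C·cosβ = 77.9487
L = (r1+r2)·wrap + 2·C·cosβ = 18·3.5955 + 2·77.9487 = 220.6160

L=220.616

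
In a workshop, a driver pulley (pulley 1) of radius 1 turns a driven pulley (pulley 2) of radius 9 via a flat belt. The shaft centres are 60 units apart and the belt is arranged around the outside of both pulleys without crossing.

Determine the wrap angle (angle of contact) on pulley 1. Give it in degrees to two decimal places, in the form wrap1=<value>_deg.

open belt: β = asin((r2−r1)/C) = asin(8/60) = 7.6623°
wrap1 = π − 2β = 164.6755°
wrap2 = π + 2β = 195.3245°

wrap1=164.68_deg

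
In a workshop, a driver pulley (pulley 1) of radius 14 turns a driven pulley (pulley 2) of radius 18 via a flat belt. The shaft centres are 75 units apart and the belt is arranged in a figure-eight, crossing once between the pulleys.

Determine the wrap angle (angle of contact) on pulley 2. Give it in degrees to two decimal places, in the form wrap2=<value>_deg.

wrap2=230.51_deg

crossed belt: β = asin((r1+r2)/C) = asin(32/75) = 25.2562°
wrap1 = wrap2 = π + 2β = 230.5124°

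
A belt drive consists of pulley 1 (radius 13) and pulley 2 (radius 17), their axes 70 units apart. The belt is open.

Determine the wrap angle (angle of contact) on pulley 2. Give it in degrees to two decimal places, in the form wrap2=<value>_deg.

wrap2=186.55_deg

open belt: β = asin((r2−r1)/C) = asin(4/70) = 3.2758°
wrap1 = π − 2β = 173.4483°
wrap2 = π + 2β = 186.5517°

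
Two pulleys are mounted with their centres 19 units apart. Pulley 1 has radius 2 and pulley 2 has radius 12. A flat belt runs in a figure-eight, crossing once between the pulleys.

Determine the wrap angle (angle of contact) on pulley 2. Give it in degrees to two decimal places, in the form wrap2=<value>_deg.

wrap2=274.93_deg

crossed belt: β = asin((r1+r2)/C) = asin(14/19) = 47.4631°
wrap1 = wrap2 = π + 2β = 274.9262°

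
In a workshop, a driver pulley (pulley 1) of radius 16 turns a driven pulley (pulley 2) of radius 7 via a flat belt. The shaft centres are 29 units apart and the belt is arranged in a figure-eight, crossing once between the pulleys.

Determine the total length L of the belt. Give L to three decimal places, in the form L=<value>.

crossed belt: β = asin((r1+r2)/C) = asin(23/29) = 52.4765°
wrap1 = wrap2 = π + 2β = 284.9530°
tangent length = C·cosβ = 17.6635
L = (r1+r2)·wrap + 2·C·cosβ = 23·4.9734 + 2·17.6635 = 149.7145

L=149.714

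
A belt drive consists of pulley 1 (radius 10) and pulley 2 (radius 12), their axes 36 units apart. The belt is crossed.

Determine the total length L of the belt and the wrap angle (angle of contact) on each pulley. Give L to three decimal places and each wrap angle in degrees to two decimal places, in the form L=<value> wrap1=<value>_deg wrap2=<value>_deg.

L=155.035 wrap1=255.34_deg wrap2=255.34_deg

crossed belt: β = asin((r1+r2)/C) = asin(22/36) = 37.6699°
wrap1 = wrap2 = π + 2β = 255.3398°
tangent length = C·cosβ = 28.4956
L = (r1+r2)·wrap + 2·C·cosβ = 22·4.4565 + 2·28.4956 = 155.0347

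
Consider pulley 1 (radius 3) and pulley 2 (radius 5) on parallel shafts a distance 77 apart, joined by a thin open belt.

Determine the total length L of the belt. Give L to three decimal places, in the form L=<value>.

L=179.185

open belt: β = asin((r2−r1)/C) = asin(2/77) = 1.4884°
wrap1 = π − 2β = 177.0233°
wrap2 = π + 2β = 182.9767°
tangent length = C·cosβ = 76.9740
L = r1·wrap1 + r2·wrap2 + 2·C·cosβ = 3·3.0896 + 5·3.1935 + 2·76.9740 = 179.1847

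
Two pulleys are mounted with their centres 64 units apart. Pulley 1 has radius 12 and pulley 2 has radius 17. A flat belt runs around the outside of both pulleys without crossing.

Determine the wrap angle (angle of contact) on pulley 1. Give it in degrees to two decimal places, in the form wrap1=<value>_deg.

wrap1=171.04_deg

open belt: β = asin((r2−r1)/C) = asin(5/64) = 4.4808°
wrap1 = π − 2β = 171.0384°
wrap2 = π + 2β = 188.9616°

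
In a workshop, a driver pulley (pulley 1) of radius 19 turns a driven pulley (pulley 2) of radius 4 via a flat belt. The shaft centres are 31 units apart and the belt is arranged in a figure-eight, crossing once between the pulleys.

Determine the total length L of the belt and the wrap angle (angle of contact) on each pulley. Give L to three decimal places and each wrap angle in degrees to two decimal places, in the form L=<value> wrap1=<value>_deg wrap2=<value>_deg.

L=152.280 wrap1=275.79_deg wrap2=275.79_deg

crossed belt: β = asin((r1+r2)/C) = asin(23/31) = 47.8966°
wrap1 = wrap2 = π + 2β = 275.7931°
tangent length = C·cosβ = 20.7846
L = (r1+r2)·wrap + 2·C·cosβ = 23·4.8135 + 2·20.7846 = 152.2797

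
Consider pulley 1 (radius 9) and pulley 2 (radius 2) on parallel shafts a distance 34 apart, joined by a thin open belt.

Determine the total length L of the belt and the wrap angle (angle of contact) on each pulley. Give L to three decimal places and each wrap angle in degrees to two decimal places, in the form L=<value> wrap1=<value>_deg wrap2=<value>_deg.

L=104.004 wrap1=203.76_deg wrap2=156.24_deg

open belt: β = asin((r2−r1)/C) = asin(-7/34) = -11.8812°
wrap1 = π − 2β = 203.7623°
wrap2 = π + 2β = 156.2377°
tangent length = C·cosβ = 33.2716
L = r1·wrap1 + r2·wrap2 + 2·C·cosβ = 9·3.5563 + 2·2.7269 + 2·33.2716 = 104.0039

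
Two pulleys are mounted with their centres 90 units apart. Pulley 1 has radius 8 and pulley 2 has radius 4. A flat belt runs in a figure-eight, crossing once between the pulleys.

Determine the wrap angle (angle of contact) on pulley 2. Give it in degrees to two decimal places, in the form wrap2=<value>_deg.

wrap2=195.32_deg

crossed belt: β = asin((r1+r2)/C) = asin(12/90) = 7.6623°
wrap1 = wrap2 = π + 2β = 195.3245°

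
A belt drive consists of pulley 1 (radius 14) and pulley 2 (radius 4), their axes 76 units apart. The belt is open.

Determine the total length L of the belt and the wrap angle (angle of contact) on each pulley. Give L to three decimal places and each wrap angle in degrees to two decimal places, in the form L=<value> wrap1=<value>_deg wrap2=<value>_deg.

L=209.866 wrap1=195.12_deg wrap2=164.88_deg

open belt: β = asin((r2−r1)/C) = asin(-10/76) = -7.5608°
wrap1 = π − 2β = 195.1217°
wrap2 = π + 2β = 164.8783°
tangent length = C·cosβ = 75.3392
L = r1·wrap1 + r2·wrap2 + 2·C·cosβ = 14·3.4055 + 4·2.8777 + 2·75.3392 = 209.8664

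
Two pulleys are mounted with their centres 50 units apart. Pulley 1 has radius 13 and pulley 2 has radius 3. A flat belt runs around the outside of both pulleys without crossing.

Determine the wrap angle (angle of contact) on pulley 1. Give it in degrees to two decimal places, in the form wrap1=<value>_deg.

wrap1=203.07_deg

open belt: β = asin((r2−r1)/C) = asin(-10/50) = -11.5370°
wrap1 = π − 2β = 203.0739°
wrap2 = π + 2β = 156.9261°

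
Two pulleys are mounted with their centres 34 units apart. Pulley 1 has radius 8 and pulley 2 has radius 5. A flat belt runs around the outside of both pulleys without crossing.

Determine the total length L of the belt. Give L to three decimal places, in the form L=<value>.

L=109.106

open belt: β = asin((r2−r1)/C) = asin(-3/34) = -5.0621°
wrap1 = π − 2β = 190.1242°
wrap2 = π + 2β = 169.8758°
tangent length = C·cosβ = 33.8674
L = r1·wrap1 + r2·wrap2 + 2·C·cosβ = 8·3.3183 + 5·2.9649 + 2·33.8674 = 109.1056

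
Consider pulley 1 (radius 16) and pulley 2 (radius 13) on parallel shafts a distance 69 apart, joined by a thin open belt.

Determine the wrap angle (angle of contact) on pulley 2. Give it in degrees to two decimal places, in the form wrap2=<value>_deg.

open belt: β = asin((r2−r1)/C) = asin(-3/69) = -2.4919°
wrap1 = π − 2β = 184.9838°
wrap2 = π + 2β = 175.0162°

wrap2=175.02_deg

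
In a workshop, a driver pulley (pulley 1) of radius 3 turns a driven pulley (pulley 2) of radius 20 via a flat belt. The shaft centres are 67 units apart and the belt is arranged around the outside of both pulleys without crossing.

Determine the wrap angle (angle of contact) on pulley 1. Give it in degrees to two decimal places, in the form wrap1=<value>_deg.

wrap1=150.60_deg

open belt: β = asin((r2−r1)/C) = asin(17/67) = 14.6984°
wrap1 = π − 2β = 150.6032°
wrap2 = π + 2β = 209.3968°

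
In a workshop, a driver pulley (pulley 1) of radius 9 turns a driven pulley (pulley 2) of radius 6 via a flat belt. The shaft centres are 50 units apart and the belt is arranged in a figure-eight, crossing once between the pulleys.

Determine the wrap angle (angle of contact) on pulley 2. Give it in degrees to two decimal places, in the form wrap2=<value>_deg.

crossed belt: β = asin((r1+r2)/C) = asin(15/50) = 17.4576°
wrap1 = wrap2 = π + 2β = 214.9152°

wrap2=214.92_deg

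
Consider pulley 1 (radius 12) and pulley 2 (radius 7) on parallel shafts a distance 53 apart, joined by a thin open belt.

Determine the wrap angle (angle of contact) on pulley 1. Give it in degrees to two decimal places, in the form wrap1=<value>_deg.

open belt: β = asin((r2−r1)/C) = asin(-5/53) = -5.4133°
wrap1 = π − 2β = 190.8266°
wrap2 = π + 2β = 169.1734°

wrap1=190.83_deg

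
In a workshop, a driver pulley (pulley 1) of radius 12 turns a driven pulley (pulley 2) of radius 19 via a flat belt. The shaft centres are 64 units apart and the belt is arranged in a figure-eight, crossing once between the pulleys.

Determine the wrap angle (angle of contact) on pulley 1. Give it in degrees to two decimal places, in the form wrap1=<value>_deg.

crossed belt: β = asin((r1+r2)/C) = asin(31/64) = 28.9715°
wrap1 = wrap2 = π + 2β = 237.9431°

wrap1=237.94_deg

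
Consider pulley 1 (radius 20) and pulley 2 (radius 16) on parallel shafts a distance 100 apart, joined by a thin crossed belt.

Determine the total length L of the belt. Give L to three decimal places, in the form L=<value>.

L=326.203

crossed belt: β = asin((r1+r2)/C) = asin(36/100) = 21.1002°
wrap1 = wrap2 = π + 2β = 222.2004°
tangent length = C·cosβ = 93.2952
L = (r1+r2)·wrap + 2·C·cosβ = 36·3.8781 + 2·93.2952 = 326.2031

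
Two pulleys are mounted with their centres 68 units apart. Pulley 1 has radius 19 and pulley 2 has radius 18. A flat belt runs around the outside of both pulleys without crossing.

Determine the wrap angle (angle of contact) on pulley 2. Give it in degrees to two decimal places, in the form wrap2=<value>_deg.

wrap2=178.31_deg

open belt: β = asin((r2−r1)/C) = asin(-1/68) = -0.8426°
wrap1 = π − 2β = 181.6852°
wrap2 = π + 2β = 178.3148°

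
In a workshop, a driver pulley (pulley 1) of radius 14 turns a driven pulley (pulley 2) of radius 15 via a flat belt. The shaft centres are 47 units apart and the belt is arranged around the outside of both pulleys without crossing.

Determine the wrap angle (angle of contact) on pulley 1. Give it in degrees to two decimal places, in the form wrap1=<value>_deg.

open belt: β = asin((r2−r1)/C) = asin(1/47) = 1.2192°
wrap1 = π − 2β = 177.5617°
wrap2 = π + 2β = 182.4383°

wrap1=177.56_deg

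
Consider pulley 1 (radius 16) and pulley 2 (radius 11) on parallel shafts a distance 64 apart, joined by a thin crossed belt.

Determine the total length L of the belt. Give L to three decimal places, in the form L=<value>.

crossed belt: β = asin((r1+r2)/C) = asin(27/64) = 24.9530°
wrap1 = wrap2 = π + 2β = 229.9060°
tangent length = C·cosβ = 58.0259
L = (r1+r2)·wrap + 2·C·cosβ = 27·4.0126 + 2·58.0259 = 224.3924

L=224.392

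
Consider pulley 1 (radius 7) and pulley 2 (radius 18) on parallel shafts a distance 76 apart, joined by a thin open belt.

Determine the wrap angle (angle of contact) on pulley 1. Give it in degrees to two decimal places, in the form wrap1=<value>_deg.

open belt: β = asin((r2−r1)/C) = asin(11/76) = 8.3220°
wrap1 = π − 2β = 163.3559°
wrap2 = π + 2β = 196.6441°

wrap1=163.36_deg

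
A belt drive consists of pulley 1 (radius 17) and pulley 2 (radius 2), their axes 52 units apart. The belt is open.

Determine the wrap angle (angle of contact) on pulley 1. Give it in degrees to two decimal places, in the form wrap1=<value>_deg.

open belt: β = asin((r2−r1)/C) = asin(-15/52) = -16.7659°
wrap1 = π − 2β = 213.5317°
wrap2 = π + 2β = 146.4683°

wrap1=213.53_deg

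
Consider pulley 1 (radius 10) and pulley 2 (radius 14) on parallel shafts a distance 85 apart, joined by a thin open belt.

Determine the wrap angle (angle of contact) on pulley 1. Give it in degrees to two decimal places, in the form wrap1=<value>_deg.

open belt: β = asin((r2−r1)/C) = asin(4/85) = 2.6973°
wrap1 = π − 2β = 174.6055°
wrap2 = π + 2β = 185.3945°

wrap1=174.61_deg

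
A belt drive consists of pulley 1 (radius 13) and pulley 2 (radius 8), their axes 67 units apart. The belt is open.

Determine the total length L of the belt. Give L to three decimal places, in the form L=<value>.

open belt: β = asin((r2−r1)/C) = asin(-5/67) = -4.2798°
wrap1 = π − 2β = 188.5596°
wrap2 = π + 2β = 171.4404°
tangent length = C·cosβ = 66.8132
L = r1·wrap1 + r2·wrap2 + 2·C·cosβ = 13·3.2910 + 8·2.9922 + 2·66.8132 = 200.3468

L=200.347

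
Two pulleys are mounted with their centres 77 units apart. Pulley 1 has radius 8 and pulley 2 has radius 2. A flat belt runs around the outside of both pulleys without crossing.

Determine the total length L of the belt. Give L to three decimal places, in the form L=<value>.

open belt: β = asin((r2−r1)/C) = asin(-6/77) = -4.4691°
wrap1 = π − 2β = 188.9383°
wrap2 = π + 2β = 171.0617°
tangent length = C·cosβ = 76.7659
L = r1·wrap1 + r2·wrap2 + 2·C·cosβ = 8·3.2976 + 2·2.9856 + 2·76.7659 = 185.8837

L=185.884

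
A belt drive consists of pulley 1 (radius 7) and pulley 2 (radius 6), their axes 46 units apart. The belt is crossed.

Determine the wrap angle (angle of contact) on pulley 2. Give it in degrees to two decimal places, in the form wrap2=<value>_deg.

wrap2=212.83_deg

crossed belt: β = asin((r1+r2)/C) = asin(13/46) = 16.4160°
wrap1 = wrap2 = π + 2β = 212.8319°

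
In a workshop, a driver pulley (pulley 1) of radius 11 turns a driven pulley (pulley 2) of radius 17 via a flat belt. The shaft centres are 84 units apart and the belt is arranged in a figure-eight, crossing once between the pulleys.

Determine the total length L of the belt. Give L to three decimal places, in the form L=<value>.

L=265.387

crossed belt: β = asin((r1+r2)/C) = asin(28/84) = 19.4712°
wrap1 = wrap2 = π + 2β = 218.9424°
tangent length = C·cosβ = 79.1960
L = (r1+r2)·wrap + 2·C·cosβ = 28·3.8213 + 2·79.1960 = 265.3874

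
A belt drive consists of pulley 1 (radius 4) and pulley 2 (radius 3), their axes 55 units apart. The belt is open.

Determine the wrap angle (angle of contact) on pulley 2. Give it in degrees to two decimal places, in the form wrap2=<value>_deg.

open belt: β = asin((r2−r1)/C) = asin(-1/55) = -1.0418°
wrap1 = π − 2β = 182.0836°
wrap2 = π + 2β = 177.9164°

wrap2=177.92_deg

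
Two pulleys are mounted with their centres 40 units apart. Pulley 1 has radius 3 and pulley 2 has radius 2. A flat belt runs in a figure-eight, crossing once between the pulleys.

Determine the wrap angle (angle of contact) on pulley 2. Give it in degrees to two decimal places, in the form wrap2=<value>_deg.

wrap2=194.36_deg

crossed belt: β = asin((r1+r2)/C) = asin(5/40) = 7.1808°
wrap1 = wrap2 = π + 2β = 194.3615°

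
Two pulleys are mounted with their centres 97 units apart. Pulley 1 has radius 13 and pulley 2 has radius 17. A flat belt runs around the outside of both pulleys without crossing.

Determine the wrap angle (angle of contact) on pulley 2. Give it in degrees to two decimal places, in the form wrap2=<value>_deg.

open belt: β = asin((r2−r1)/C) = asin(4/97) = 2.3634°
wrap1 = π − 2β = 175.2732°
wrap2 = π + 2β = 184.7268°

wrap2=184.73_deg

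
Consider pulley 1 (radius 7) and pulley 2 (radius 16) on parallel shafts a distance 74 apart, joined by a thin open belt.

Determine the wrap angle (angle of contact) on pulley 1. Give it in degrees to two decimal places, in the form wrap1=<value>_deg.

wrap1=166.03_deg

open belt: β = asin((r2−r1)/C) = asin(9/74) = 6.9857°
wrap1 = π − 2β = 166.0286°
wrap2 = π + 2β = 193.9714°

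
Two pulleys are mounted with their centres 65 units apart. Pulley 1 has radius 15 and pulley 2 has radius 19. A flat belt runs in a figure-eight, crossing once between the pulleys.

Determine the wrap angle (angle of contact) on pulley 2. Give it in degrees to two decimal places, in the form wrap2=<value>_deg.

crossed belt: β = asin((r1+r2)/C) = asin(34/65) = 31.5389°
wrap1 = wrap2 = π + 2β = 243.0777°

wrap2=243.08_deg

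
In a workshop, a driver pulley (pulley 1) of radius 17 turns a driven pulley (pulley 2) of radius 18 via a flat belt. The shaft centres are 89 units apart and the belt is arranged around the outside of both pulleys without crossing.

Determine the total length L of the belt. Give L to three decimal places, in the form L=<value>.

L=287.967

open belt: β = asin((r2−r1)/C) = asin(1/89) = 0.6438°
wrap1 = π − 2β = 178.7124°
wrap2 = π + 2β = 181.2876°
tangent length = C·cosβ = 88.9944
L = r1·wrap1 + r2·wrap2 + 2·C·cosβ = 17·3.1191 + 18·3.1641 + 2·88.9944 = 287.9670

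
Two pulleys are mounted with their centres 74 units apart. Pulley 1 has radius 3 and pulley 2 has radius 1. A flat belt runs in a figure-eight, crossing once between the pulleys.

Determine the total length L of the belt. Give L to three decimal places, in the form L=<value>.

L=160.783

crossed belt: β = asin((r1+r2)/C) = asin(4/74) = 3.0986°
wrap1 = wrap2 = π + 2β = 186.1972°
tangent length = C·cosβ = 73.8918
L = (r1+r2)·wrap + 2·C·cosβ = 4·3.2498 + 2·73.8918 = 160.7826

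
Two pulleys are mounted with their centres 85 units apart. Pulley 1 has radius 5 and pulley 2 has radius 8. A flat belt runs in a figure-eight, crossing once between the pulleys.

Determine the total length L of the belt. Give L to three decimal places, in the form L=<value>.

crossed belt: β = asin((r1+r2)/C) = asin(13/85) = 8.7974°
wrap1 = wrap2 = π + 2β = 197.5948°
tangent length = C·cosβ = 84.0000
L = (r1+r2)·wrap + 2·C·cosβ = 13·3.4487 + 2·84.0000 = 212.8328

L=212.833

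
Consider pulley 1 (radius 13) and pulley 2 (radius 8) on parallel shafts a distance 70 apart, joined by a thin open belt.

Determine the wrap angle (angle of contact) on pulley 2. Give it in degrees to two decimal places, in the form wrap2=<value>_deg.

wrap2=171.81_deg

open belt: β = asin((r2−r1)/C) = asin(-5/70) = -4.0960°
wrap1 = π − 2β = 188.1921°
wrap2 = π + 2β = 171.8079°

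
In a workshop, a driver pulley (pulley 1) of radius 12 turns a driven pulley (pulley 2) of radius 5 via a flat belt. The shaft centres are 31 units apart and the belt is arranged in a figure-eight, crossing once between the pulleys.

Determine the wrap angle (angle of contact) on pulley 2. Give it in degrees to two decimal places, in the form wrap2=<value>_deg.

crossed belt: β = asin((r1+r2)/C) = asin(17/31) = 33.2564°
wrap1 = wrap2 = π + 2β = 246.5129°

wrap2=246.51_deg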